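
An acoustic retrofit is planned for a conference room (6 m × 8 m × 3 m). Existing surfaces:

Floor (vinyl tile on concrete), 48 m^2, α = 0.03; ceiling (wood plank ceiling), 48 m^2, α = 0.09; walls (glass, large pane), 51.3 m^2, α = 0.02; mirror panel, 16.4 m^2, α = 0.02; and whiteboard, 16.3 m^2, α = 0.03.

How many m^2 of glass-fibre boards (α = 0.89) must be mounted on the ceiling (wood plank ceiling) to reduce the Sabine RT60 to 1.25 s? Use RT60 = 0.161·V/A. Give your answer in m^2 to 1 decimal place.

Total absorption A₁ = 48·0.03 + 48·0.09 + 51.3·0.02 + 16.4·0.02 + 16.3·0.03
  = 1.440 + 4.320 + 1.026 + 0.328 + 0.489 = 7.603 m^2 sabins.
Required A₂ = 0.161·144/1.25 = 18.547 sabins.
ΔA needed = 18.547 − 7.603 = 10.944 sabins.
Net gain per m^2: Δα = 0.89 − 0.09 = 0.80.
Panel area = 10.944 / 0.80 = 13.7 m^2.

13.7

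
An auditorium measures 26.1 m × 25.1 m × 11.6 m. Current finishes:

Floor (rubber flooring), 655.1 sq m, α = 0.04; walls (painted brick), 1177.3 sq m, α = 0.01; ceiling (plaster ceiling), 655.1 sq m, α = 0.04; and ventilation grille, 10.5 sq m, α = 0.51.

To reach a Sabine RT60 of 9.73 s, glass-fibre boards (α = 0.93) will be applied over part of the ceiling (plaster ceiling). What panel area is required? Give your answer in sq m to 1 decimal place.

63.2

A₁ = Σ Sᵢαᵢ = 655.1×0.04 + 1177.3×0.01 + 655.1×0.04 + 10.5×0.51 = 69.536 sabins.
V = 7599.276 m³. Target absorption A₂ = 0.161 × 7599.276 / 9.73 = 125.743 sabins.
Absorption to add: 125.743 − 69.536 = 56.207 sabins.
Each sq m of panel replacing the ceiling (plaster ceiling) adds (0.93 − 0.04) = 0.89 sabins.
Panel area = 56.207 / 0.89 = 63.2 sq m.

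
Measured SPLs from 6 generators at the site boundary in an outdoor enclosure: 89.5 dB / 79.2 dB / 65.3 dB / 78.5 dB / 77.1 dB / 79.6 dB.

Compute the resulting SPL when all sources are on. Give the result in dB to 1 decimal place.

Sum in the linear (power) domain: Σ 10^(Lᵢ/10) = 10^(89.5/10) + 10^(79.2/10) + 10^(65.3/10) + 10^(78.5/10) + 10^(77.1/10) + 10^(79.6/10) = 1.191e+09.
L_total = 10·log₁₀(1.191e+09) = 90.8 dB.

90.8 dB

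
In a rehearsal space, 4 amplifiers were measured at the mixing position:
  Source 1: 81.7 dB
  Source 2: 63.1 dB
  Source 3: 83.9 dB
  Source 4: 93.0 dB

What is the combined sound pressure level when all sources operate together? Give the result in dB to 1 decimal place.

93.8 dB

Σ 10^(Lᵢ/10) = 2.391e+09.
Combined level = 10 log₁₀(2.391e+09) = 93.8 dB.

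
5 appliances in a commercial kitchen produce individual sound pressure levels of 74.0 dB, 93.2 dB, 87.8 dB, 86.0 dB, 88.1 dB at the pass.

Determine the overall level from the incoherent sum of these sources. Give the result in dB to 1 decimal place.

95.8 dB

Converting to relative power and adding: 10^(74.0/10) + 10^(93.2/10) + 10^(87.8/10) + 10^(86.0/10) + 10^(88.1/10) = 3.761e+09.
Combined level = 10 log₁₀(3.761e+09) = 95.8 dB.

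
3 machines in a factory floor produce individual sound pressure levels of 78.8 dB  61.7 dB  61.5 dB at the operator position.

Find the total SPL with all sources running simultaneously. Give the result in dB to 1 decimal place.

Σ 10^(Lᵢ/10) = 7.875e+07.
Back to dB: 10·log₁₀ Σ = 79.0 dB.

79.0 dB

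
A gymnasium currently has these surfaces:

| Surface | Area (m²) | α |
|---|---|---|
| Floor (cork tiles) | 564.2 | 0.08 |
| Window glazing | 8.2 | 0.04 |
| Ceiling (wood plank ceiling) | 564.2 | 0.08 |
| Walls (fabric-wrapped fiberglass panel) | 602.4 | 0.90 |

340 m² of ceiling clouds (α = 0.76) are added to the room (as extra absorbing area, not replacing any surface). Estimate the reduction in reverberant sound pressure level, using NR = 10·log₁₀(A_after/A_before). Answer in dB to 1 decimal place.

Total absorption A_before = 564.2×0.08 + 8.2×0.04 + 564.2×0.08 + 602.4×0.90
  = 45.136 + 0.328 + 45.136 + 542.160 = 632.760 m² sabins.
Added absorption = 340 × 0.76 = 258.400 sabins.
New total A_after = 891.160 sabins.
Reduction = 10 log₁₀(A_after/A_before) = 10 log₁₀(1.4084) = 1.5 dB.

1.5 dB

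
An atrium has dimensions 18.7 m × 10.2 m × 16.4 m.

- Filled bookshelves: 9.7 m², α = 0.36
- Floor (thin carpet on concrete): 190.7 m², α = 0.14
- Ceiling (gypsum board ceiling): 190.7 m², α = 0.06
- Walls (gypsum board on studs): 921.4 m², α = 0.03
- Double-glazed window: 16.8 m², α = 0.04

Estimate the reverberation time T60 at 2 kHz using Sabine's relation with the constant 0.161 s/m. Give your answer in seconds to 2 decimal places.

A = Σ Sᵢαᵢ = 9.7*0.36 + 190.7*0.14 + 190.7*0.06 + 921.4*0.03 + 16.8*0.04 = 69.946 sabins.
V = 18.7·10.2·16.4 = 3128.136 m³.
T = 0.161 V/A = 0.161·3128.136/69.946 = 7.20 s.

7.20 seconds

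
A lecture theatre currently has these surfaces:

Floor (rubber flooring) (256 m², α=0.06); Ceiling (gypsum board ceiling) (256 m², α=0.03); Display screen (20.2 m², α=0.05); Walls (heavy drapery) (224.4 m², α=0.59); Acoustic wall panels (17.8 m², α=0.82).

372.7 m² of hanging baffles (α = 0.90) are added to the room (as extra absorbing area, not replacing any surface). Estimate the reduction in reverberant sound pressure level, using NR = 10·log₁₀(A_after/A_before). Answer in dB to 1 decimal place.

4.7 dB

Summing Sᵢαᵢ: 15.360 + 7.680 + 1.010 + 132.396 + 14.596 → A_before = 171.042 sabins.
Treatment contributes 372.7·0.90 = 335.430 sabins.
New total A_after = 506.472 sabins.
Reduction = 10 log₁₀(A_after/A_before) = 10 log₁₀(2.9611) = 4.7 dB.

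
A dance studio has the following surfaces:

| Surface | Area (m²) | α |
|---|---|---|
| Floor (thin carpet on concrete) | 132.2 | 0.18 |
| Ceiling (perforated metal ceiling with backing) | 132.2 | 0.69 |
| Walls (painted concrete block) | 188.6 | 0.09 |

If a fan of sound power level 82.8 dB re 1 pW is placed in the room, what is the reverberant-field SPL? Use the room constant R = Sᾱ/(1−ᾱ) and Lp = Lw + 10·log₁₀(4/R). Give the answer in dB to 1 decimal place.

A = 131.988 sabins; S = 453.0 m².
ᾱ = 0.2914, so room constant R = A/(1−ᾱ) = 186.266 m².
Lp = 82.8 + 10·log₁₀(4/186.266) = 82.8 + (-16.68) = 66.1 dB.

66.1 dB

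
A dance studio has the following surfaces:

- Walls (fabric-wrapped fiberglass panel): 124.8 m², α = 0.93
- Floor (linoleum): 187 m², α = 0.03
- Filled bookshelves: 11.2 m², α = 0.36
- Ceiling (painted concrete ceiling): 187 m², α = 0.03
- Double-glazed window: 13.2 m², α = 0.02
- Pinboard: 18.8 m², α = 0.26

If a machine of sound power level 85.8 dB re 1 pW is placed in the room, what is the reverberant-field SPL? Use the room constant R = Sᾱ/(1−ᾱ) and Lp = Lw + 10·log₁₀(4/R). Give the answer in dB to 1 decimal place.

69.2 dB

A = 136.468 sabins; S = 542.0 m².
ᾱ = 136.468/542.0 = 0.2518; R = Sᾱ/(1−ᾱ) = 136.468/(1−0.2518) = 182.395 m².
Lp = 85.8 + 10·log₁₀(4/182.395) = 85.8 + (-16.59) = 69.2 dB.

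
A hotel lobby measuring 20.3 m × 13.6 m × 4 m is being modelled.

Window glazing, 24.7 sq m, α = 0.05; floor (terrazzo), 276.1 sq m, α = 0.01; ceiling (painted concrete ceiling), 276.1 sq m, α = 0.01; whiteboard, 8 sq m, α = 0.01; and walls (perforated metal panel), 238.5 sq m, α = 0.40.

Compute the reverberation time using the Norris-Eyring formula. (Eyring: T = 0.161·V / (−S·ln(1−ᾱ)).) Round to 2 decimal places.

1.63 s

Total surface area S = 24.7 + 276.1 + 276.1 + 8 + 238.5 = 823.4 sq m.
Absorption A = 24.7×0.05 + 276.1×0.01 + 276.1×0.01 + 8×0.01 + 238.5×0.40 = 102.237 sabins.
Mean coefficient ᾱ = A/S = 0.1242.
−S·ln(1−ᾱ) = −823.4 × ln(1 − 0.1242) = 109.197.
V = 20.3 × 13.6 × 4 = 1104.32 m³.
T = 0.161·V/[−S·ln(1−ᾱ)] = 0.161·1104.32/109.197 = 1.63 s.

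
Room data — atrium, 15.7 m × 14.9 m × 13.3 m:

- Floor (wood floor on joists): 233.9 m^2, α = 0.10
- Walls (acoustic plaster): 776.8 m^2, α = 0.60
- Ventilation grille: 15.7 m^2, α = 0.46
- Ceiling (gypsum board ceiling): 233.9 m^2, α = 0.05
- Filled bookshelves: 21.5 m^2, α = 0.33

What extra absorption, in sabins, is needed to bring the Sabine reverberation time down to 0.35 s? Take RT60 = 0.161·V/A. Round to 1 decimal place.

Total absorption A₁ = 233.9·0.10 + 776.8·0.60 + 15.7·0.46 + 233.9·0.05 + 21.5·0.33
  = 23.390 + 466.080 + 7.222 + 11.695 + 7.095 = 515.482 m^2 sabins.
For T = 0.35 s, need A₂ = 0.161·V/T = 0.161·3111.269/0.35 = 1431.184 sabins.
Additional absorption ΔA = 1431.184 − 515.482 = 915.7 sabins.

915.7 sabins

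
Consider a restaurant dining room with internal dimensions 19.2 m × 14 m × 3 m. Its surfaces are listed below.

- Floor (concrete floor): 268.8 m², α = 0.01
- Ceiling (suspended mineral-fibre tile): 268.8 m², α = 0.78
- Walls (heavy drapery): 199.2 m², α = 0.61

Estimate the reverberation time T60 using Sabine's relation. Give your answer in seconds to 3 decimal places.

Equivalent absorption area: A = 268.8*0.01 + 268.8*0.78 + 199.2*0.61 = 333.864 m².
V = 19.2·14·3 = 806.4 m³.
Sabine: RT60 = 0.161 × 806.4 / 333.864 = 0.389 s.

0.389 s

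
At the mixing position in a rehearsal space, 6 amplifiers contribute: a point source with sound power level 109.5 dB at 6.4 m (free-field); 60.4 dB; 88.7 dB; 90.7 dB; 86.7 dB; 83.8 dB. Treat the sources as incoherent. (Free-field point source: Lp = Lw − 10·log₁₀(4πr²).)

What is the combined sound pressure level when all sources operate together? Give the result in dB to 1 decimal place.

94.5 dB

Source at 6.4 m: Lp = 109.5 − 10·log₁₀(4π·6.4²) = 109.5 − 10·log₁₀(514.719) = 82.4 dB.
Σ 10^(Lᵢ/10) = 2.799e+09.
Back to dB: 10·log₁₀ Σ = 94.5 dB.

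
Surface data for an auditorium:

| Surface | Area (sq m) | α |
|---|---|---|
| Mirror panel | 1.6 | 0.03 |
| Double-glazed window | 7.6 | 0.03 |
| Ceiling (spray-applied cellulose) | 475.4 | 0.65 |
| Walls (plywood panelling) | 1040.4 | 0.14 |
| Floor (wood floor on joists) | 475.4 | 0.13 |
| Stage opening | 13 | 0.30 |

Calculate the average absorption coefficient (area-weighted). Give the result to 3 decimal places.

0.259

S = Σ Sᵢ = 1.6 + 7.6 + 475.4 + 1040.4 + 475.4 + 13 = 2013.4 sq m.
Weighted sum Σ Sα = 520.644.
ᾱ = A/S = 0.259.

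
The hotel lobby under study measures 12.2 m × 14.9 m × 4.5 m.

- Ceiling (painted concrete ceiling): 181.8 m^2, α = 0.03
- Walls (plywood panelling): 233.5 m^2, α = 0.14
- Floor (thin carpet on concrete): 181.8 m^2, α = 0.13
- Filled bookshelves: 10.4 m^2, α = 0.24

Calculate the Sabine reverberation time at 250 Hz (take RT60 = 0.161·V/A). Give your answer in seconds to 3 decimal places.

2.049 sec

A = Σ Sᵢαᵢ = 181.8*0.03 + 233.5*0.14 + 181.8*0.13 + 10.4*0.24 = 64.274 sabins.
Volume V = 12.2 × 14.9 × 4.5 = 818.01 m³.
RT60 = 0.161 · V / A = 0.161 × 818.01 / 64.274 = 2.049 s.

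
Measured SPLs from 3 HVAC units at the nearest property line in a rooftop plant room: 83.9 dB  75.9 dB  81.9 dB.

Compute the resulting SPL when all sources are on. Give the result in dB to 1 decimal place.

86.4 dB

Σ 10^(Lᵢ/10) = 4.393e+08.
L_total = 10·log₁₀(4.393e+08) = 86.4 dB.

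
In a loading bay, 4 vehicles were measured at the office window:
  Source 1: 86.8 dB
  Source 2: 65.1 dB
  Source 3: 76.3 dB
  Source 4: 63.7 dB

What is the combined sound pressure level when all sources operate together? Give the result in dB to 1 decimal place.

Sum in the linear (power) domain: Σ 10^(Lᵢ/10) = 10^(86.8/10) + 10^(65.1/10) + 10^(76.3/10) + 10^(63.7/10) = 5.269e+08.
Back to dB: 10·log₁₀ Σ = 87.2 dB.

87.2 dB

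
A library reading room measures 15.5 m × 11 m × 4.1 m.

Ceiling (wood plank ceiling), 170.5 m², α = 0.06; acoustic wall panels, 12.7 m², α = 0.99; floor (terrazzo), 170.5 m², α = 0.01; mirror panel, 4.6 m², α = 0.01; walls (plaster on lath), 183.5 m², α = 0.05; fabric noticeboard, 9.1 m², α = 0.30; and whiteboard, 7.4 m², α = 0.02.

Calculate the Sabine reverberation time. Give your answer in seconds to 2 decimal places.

Equivalent absorption area: A = 170.5·0.06 + 12.7·0.99 + 170.5·0.01 + 4.6·0.01 + 183.5·0.05 + 9.1·0.30 + 7.4·0.02 = 36.607 m².
Volume V = 15.5 × 11 × 4.1 = 699.05 m³.
RT60 = 0.161 · V / A = 0.161 × 699.05 / 36.607 = 3.07 s.

3.07 s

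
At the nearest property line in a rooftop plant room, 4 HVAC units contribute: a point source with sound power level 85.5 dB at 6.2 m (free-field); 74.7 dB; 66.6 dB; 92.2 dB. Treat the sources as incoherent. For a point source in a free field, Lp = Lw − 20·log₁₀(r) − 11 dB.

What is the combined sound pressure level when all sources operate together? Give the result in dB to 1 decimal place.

92.3 dB

Source at 6.2 m: Lp = 85.5 − 20·log₁₀(6.2) − 11 = 58.7 dB.
Σ 10^(Lᵢ/10) = 1.694e+09.
Back to dB: 10·log₁₀ Σ = 92.3 dB.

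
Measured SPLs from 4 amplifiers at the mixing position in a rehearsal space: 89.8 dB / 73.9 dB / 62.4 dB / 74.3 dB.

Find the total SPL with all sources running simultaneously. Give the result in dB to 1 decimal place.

Σ 10^(Lᵢ/10) = 1.008e+09.
L_total = 10·log₁₀(1.008e+09) = 90.0 dB.

90.0 dB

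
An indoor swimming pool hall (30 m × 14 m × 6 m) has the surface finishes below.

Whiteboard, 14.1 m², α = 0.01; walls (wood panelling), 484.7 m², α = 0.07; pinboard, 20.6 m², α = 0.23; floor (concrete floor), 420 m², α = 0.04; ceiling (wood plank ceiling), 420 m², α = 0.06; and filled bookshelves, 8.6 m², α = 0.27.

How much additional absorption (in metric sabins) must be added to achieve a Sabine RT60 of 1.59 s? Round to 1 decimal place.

A₁ = Σ Sᵢαᵢ = 14.1×0.01 + 484.7×0.07 + 20.6×0.23 + 420×0.04 + 420×0.06 + 8.6×0.27 = 83.130 sabins.
Target A₂ = 0.161·2520/1.59 = 255.170 sabins (V = 2520 m³).
ΔA = A₂ − A₁ = 255.170 − 83.130 = 172.0 sabins.

172.0 sabins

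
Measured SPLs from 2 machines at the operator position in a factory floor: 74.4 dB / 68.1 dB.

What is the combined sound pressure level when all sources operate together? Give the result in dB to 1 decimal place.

Converting to relative power and adding: 10^(74.4/10) + 10^(68.1/10) = 3.4e+07.
L_total = 10·log₁₀(3.4e+07) = 75.3 dB.

75.3 dB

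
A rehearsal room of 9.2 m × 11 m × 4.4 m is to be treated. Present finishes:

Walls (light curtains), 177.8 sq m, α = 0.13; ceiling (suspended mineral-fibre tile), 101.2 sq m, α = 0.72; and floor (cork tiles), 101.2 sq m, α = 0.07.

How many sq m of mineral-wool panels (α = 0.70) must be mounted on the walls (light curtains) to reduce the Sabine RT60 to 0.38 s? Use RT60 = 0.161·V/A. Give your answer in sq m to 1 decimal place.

Equivalent absorption area: A₁ = 177.8·0.13 + 101.2·0.72 + 101.2·0.07 = 103.062 sq m.
V = 445.28 m³. Target absorption A₂ = 0.161 × 445.28 / 0.38 = 188.658 sabins.
Absorption to add: 188.658 − 103.062 = 85.596 sabins.
Net gain per sq m: Δα = 0.70 − 0.13 = 0.57.
Panel area = 85.596 / 0.57 = 150.2 sq m.

150.2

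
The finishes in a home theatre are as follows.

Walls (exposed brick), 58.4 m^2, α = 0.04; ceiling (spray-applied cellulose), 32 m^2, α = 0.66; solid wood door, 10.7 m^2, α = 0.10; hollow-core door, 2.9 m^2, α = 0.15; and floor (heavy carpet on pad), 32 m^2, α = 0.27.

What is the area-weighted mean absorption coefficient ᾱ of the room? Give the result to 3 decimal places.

Total surface area S = 136.0 m^2.
A = 58.4·0.04 + 32·0.66 + 10.7·0.10 + 2.9·0.15 + 32·0.27 = 33.601 sabins.
ᾱ = A/S = 0.247.

0.247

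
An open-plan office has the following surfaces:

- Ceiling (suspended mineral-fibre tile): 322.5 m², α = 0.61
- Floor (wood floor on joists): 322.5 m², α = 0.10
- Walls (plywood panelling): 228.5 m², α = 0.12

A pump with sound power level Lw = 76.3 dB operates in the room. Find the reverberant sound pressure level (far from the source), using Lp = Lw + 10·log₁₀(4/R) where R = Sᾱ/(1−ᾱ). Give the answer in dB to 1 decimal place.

A = 256.395 sabins; S = 873.5 m².
ᾱ = 256.395/873.5 = 0.2935; R = Sᾱ/(1−ᾱ) = 256.395/(1−0.2935) = 362.909 m².
Lp = Lw + 10 log₁₀(4/R) = 76.3 -19.58 = 56.7 dB.

56.7 dB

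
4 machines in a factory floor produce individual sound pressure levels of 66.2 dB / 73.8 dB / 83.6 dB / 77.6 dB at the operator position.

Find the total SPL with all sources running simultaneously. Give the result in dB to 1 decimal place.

85.0 dB

Sum in the linear (power) domain: Σ 10^(Lᵢ/10) = 10^(66.2/10) + 10^(73.8/10) + 10^(83.6/10) + 10^(77.6/10) = 3.148e+08.
L_total = 10·log₁₀(3.148e+08) = 85.0 dB.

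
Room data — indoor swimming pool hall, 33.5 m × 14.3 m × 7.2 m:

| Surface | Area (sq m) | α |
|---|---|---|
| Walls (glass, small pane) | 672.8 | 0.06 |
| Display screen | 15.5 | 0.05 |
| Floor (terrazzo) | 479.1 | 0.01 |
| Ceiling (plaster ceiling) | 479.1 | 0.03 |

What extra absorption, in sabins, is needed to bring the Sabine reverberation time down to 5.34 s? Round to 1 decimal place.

43.7 sabins

Summing Sᵢαᵢ: 40.368 + 0.775 + 4.791 + 14.373 → A₁ = 60.307 sabins.
For T = 5.34 s, need A₂ = 0.161·V/T = 0.161·3449.16/5.34 = 103.992 sabins.
ΔA = A₂ − A₁ = 103.992 − 60.307 = 43.7 sabins.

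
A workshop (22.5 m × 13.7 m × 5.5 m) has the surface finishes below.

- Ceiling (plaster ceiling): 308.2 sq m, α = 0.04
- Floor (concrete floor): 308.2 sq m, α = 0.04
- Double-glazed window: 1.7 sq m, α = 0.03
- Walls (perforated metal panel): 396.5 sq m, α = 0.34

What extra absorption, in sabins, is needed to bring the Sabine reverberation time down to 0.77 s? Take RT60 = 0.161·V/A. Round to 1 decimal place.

195.0 sabins

Summing Sᵢαᵢ: 12.328 + 12.328 + 0.051 + 134.810 → A₁ = 159.517 sabins.
For T = 0.77 s, need A₂ = 0.161·V/T = 0.161·1695.375/0.77 = 354.488 sabins.
ΔA = A₂ − A₁ = 354.488 − 159.517 = 195.0 sabins.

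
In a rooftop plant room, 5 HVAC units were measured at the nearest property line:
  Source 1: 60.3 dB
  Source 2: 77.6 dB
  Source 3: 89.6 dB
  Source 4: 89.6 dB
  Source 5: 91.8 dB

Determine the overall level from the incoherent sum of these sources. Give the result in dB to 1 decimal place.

95.3 dB

Sum in the linear (power) domain: Σ 10^(Lᵢ/10) = 10^(60.3/10) + 10^(77.6/10) + 10^(89.6/10) + 10^(89.6/10) + 10^(91.8/10) = 3.396e+09.
Back to dB: 10·log₁₀ Σ = 95.3 dB.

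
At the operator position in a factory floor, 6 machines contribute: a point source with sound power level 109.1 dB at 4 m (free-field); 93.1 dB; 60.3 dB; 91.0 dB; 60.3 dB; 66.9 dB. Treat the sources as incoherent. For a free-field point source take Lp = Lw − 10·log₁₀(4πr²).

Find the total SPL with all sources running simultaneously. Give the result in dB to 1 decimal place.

Source at 4 m: Lp = 109.1 − 10·log₁₀(4π·4²) = 109.1 − 10·log₁₀(201.062) = 86.1 dB.
Σ 10^(Lᵢ/10) = 3.715e+09.
L_total = 10·log₁₀(3.715e+09) = 95.7 dB.

95.7 dB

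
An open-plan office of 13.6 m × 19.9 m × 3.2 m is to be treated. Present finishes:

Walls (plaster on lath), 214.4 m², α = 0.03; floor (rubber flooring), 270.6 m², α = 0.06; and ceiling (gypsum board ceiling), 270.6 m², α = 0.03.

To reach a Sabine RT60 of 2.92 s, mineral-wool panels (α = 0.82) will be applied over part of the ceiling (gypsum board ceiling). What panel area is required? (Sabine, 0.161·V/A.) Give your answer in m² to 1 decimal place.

21.5

Equivalent absorption area: A₁ = 214.4·0.03 + 270.6·0.06 + 270.6·0.03 = 30.786 m².
V = 866.048 m³. Target absorption A₂ = 0.161 × 866.048 / 2.92 = 47.751 sabins.
Absorption to add: 47.751 − 30.786 = 16.965 sabins.
Net gain per m²: Δα = 0.82 − 0.03 = 0.79.
Area = ΔA/Δα = 16.965/0.79 = 21.5 m².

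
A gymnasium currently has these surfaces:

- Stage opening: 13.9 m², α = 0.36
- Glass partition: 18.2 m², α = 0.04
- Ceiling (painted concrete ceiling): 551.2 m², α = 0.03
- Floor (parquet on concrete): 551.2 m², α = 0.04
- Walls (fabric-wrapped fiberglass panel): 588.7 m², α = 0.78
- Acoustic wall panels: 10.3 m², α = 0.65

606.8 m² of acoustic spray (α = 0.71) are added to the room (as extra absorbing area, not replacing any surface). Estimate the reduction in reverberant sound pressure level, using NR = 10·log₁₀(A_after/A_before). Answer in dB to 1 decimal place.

2.7 dB

A_before = Σ Sᵢαᵢ = 13.9*0.36 + 18.2*0.04 + 551.2*0.03 + 551.2*0.04 + 588.7*0.78 + 10.3*0.65 = 510.197 sabins.
Treatment contributes 606.8·0.71 = 430.828 sabins.
A_after = 510.197 + 430.828 = 941.025 sabins.
NR = 10·log₁₀(941.025/510.197) = 2.7 dB.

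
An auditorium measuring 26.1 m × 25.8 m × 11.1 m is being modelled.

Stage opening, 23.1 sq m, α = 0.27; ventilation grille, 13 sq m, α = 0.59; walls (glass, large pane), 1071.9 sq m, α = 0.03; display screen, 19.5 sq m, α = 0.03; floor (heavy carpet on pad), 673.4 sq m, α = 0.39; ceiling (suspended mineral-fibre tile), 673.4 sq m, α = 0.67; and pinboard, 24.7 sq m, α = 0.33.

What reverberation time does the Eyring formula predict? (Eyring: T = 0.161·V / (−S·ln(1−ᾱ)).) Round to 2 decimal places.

1.31 seconds

S = Σ Sᵢ = 2499.0 sq m.
Σ(Sᵢαᵢ) = 23.1·0.27 + 13·0.59 + 1071.9·0.03 + 19.5·0.03 + 673.4·0.39 + 673.4·0.67 + 24.7·0.33 = 768.604.
ᾱ = 768.604 / 2499.0 = 0.3076.
−S·ln(1−ᾱ) = −2499.0 × ln(1 − 0.3076) = 918.611.
V = 26.1 × 25.8 × 11.1 = 7474.518 m³.
T = 0.161·V/[−S·ln(1−ᾱ)] = 0.161·7474.518/918.611 = 1.31 s.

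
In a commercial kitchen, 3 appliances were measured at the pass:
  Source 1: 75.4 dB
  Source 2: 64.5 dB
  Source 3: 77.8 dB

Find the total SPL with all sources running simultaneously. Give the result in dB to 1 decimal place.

Converting to relative power and adding: 10^(75.4/10) + 10^(64.5/10) + 10^(77.8/10) = 9.775e+07.
L_total = 10·log₁₀(9.775e+07) = 79.9 dB.

79.9 dB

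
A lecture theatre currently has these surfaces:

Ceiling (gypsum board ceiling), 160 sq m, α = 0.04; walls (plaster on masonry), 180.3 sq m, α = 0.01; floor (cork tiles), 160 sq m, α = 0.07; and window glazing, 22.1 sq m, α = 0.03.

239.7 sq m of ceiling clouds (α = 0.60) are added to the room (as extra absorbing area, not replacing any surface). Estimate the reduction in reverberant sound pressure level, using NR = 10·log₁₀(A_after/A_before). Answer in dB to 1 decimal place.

Equivalent absorption area: A_before = 160×0.04 + 180.3×0.01 + 160×0.07 + 22.1×0.03 = 20.066 sq m.
Treatment contributes 239.7·0.60 = 143.820 sabins.
New total A_after = 163.886 sabins.
Reduction = 10 log₁₀(A_after/A_before) = 10 log₁₀(8.1673) = 9.1 dB.

9.1 dB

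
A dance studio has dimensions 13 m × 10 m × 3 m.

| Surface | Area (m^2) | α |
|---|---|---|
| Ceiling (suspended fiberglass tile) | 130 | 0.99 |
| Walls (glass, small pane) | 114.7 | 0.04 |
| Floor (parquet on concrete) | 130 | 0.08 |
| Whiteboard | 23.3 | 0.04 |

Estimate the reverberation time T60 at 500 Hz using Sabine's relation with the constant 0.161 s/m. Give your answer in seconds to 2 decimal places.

Summing Sᵢαᵢ: 128.700 + 4.588 + 10.400 + 0.932 → A = 144.620 sabins.
V = 13·10·3 = 390 m³.
Sabine: RT60 = 0.161 × 390 / 144.620 = 0.43 s.

0.43 seconds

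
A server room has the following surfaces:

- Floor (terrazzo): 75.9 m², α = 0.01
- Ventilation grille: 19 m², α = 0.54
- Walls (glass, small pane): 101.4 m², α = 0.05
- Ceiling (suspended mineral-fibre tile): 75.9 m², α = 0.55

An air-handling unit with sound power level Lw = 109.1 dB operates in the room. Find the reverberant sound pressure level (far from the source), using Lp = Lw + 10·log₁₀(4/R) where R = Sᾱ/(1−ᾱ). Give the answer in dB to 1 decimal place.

Σ(Sᵢαᵢ) = 75.9×0.01 + 19×0.54 + 101.4×0.05 + 75.9×0.55 = 57.834; total area S = 272.2 m².
ᾱ = 57.834/272.2 = 0.2125; R = Sᾱ/(1−ᾱ) = 57.834/(1−0.2125) = 73.440 m².
Lp = 109.1 + 10·log₁₀(4/73.440) = 109.1 + (-12.64) = 96.5 dB.

96.5 dB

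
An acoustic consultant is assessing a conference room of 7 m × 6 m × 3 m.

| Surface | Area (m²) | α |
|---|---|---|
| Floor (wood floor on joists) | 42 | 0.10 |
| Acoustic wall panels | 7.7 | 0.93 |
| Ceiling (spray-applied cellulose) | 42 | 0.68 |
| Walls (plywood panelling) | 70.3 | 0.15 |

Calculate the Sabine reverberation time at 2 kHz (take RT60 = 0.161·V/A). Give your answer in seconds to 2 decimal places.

Equivalent absorption area: A = 42×0.10 + 7.7×0.93 + 42×0.68 + 70.3×0.15 = 50.466 m².
Room volume: 126 m³.
T = 0.161 V/A = 0.161·126/50.466 = 0.40 s.

0.40 sec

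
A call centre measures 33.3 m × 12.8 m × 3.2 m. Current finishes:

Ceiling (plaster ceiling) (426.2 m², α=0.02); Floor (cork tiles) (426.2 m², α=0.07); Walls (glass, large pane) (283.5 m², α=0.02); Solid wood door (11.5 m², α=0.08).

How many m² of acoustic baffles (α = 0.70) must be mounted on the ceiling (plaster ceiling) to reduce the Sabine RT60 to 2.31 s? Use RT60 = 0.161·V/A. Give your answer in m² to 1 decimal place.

Equivalent absorption area: A₁ = 426.2*0.02 + 426.2*0.07 + 283.5*0.02 + 11.5*0.08 = 44.948 m².
Required A₂ = 0.161·1363.968/2.31 = 95.064 sabins.
Absorption to add: 95.064 − 44.948 = 50.116 sabins.
Each m² of panel replacing the ceiling (plaster ceiling) adds (0.70 − 0.02) = 0.68 sabins.
Area = ΔA/Δα = 50.116/0.68 = 73.7 m².

73.7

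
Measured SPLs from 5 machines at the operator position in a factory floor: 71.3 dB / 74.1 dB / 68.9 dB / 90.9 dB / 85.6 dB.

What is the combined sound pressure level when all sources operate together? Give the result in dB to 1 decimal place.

92.1 dB

Converting to relative power and adding: 10^(71.3/10) + 10^(74.1/10) + 10^(68.9/10) + 10^(90.9/10) + 10^(85.6/10) = 1.64e+09.
L_total = 10·log₁₀(1.64e+09) = 92.1 dB.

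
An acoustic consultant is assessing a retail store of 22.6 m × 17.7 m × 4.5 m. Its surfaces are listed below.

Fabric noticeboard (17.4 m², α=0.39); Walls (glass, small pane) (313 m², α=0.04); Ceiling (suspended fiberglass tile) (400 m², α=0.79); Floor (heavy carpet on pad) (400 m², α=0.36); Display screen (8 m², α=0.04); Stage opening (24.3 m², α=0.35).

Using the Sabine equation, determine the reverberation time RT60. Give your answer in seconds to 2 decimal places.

Summing Sᵢαᵢ: 6.786 + 12.520 + 316.000 + 144.000 + 0.320 + 8.505 → A = 488.131 sabins.
Room volume: 1800.09 m³.
RT60 = 0.161 · V / A = 0.161 × 1800.09 / 488.131 = 0.59 s.

0.59 s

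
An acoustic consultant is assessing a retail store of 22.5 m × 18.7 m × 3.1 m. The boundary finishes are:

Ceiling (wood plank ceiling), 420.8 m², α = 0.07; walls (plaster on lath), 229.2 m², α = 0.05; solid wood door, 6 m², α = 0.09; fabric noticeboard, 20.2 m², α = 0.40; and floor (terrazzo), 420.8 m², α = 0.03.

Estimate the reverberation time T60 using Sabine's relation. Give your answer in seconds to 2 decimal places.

3.38 s

Summing Sᵢαᵢ: 29.456 + 11.460 + 0.540 + 8.080 + 12.624 → A = 62.160 sabins.
V = 22.5·18.7·3.1 = 1304.325 m³.
T = 0.161 V/A = 0.161·1304.325/62.160 = 3.38 s.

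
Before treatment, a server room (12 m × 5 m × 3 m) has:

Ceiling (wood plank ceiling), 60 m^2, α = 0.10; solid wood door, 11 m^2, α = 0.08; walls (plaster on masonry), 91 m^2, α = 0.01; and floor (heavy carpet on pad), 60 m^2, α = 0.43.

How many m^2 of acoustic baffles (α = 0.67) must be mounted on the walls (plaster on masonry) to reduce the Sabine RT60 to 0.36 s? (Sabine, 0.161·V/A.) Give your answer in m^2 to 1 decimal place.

71.1

Equivalent absorption area: A₁ = 60×0.10 + 11×0.08 + 91×0.01 + 60×0.43 = 33.590 m^2.
Required A₂ = 0.161·180/0.36 = 80.500 sabins.
Absorption to add: 80.500 − 33.590 = 46.910 sabins.
Each m^2 of panel replacing the walls (plaster on masonry) adds (0.67 − 0.01) = 0.66 sabins.
Area = ΔA/Δα = 46.910/0.66 = 71.1 m^2.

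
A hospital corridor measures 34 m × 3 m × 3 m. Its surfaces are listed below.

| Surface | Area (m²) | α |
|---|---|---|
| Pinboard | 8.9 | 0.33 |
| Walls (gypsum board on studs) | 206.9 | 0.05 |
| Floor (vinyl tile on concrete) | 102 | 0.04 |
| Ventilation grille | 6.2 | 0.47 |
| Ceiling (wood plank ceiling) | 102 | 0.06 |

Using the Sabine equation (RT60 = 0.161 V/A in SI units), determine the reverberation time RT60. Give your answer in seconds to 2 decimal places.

1.87 s

Total absorption A = 8.9·0.33 + 206.9·0.05 + 102·0.04 + 6.2·0.47 + 102·0.06
  = 2.937 + 10.345 + 4.080 + 2.914 + 6.120 = 26.396 m² sabins.
Room volume: 306 m³.
T = 0.161 V/A = 0.161·306/26.396 = 1.87 s.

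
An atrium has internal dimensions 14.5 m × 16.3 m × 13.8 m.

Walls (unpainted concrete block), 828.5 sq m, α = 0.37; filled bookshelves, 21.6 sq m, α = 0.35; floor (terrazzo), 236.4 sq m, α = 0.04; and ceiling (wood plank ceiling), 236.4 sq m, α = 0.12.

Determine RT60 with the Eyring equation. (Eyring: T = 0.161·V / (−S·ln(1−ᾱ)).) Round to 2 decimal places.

S = Σ Sᵢ = 1322.9 sq m.
Σ(Sᵢαᵢ) = 828.5×0.37 + 21.6×0.35 + 236.4×0.04 + 236.4×0.12 = 351.929.
Mean coefficient ᾱ = A/S = 0.2660.
Eyring denominator: −S ln(1−ᾱ) = 409.102.
V = 14.5 × 16.3 × 13.8 = 3261.63 m³.
T = 0.161·V/[−S·ln(1−ᾱ)] = 0.161·3261.63/409.102 = 1.28 s.

1.28 seconds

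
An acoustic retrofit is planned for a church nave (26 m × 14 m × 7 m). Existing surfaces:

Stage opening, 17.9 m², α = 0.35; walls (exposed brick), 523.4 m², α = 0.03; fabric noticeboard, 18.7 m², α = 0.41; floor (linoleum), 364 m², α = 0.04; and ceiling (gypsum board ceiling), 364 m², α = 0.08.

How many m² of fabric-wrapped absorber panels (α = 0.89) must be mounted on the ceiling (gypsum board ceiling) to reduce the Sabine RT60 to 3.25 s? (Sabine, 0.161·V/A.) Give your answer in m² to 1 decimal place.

A₁ = Σ Sᵢαᵢ = 17.9×0.35 + 523.4×0.03 + 18.7×0.41 + 364×0.04 + 364×0.08 = 73.314 sabins.
Required A₂ = 0.161·2548/3.25 = 126.224 sabins.
ΔA needed = 126.224 − 73.314 = 52.910 sabins.
Net gain per m²: Δα = 0.89 − 0.08 = 0.81.
Area = ΔA/Δα = 52.910/0.81 = 65.3 m².

65.3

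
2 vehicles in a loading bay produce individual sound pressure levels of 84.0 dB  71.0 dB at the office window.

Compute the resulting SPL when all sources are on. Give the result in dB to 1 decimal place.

84.2 dB

Σ 10^(Lᵢ/10) = 2.638e+08.
L_total = 10·log₁₀(2.638e+08) = 84.2 dB.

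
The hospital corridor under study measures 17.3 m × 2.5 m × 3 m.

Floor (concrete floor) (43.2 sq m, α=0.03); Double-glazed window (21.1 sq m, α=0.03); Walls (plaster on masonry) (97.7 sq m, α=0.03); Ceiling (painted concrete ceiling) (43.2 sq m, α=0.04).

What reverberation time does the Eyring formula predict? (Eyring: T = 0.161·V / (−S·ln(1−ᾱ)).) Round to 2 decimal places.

Total surface area S = 43.2 + 21.1 + 97.7 + 43.2 = 205.2 sq m.
Absorption A = 43.2×0.03 + 21.1×0.03 + 97.7×0.03 + 43.2×0.04 = 6.588 sabins.
Mean coefficient ᾱ = A/S = 0.0321.
−S·ln(1−ᾱ) = −205.2 × ln(1 − 0.0321) = 6.695.
V = 17.3 × 2.5 × 3 = 129.75 m³.
RT60 = 0.161 × 129.75 / 6.695 = 3.12 s.

3.12 sec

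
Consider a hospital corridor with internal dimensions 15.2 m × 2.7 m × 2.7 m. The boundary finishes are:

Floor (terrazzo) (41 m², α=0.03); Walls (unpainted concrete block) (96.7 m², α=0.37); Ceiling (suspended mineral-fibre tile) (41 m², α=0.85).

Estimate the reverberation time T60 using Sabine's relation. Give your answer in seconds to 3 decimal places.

0.248 sec

Equivalent absorption area: A = 41×0.03 + 96.7×0.37 + 41×0.85 = 71.859 m².
Volume V = 15.2 × 2.7 × 2.7 = 110.808 m³.
RT60 = 0.161 · V / A = 0.161 × 110.808 / 71.859 = 0.248 s.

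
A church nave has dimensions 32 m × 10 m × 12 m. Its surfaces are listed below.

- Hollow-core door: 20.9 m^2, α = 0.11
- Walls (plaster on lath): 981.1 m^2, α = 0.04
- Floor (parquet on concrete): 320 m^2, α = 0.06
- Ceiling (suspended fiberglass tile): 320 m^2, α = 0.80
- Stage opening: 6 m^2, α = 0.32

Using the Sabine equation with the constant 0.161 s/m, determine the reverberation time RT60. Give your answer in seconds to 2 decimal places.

Total absorption A = 20.9·0.11 + 981.1·0.04 + 320·0.06 + 320·0.80 + 6·0.32
  = 2.299 + 39.244 + 19.200 + 256.000 + 1.920 = 318.663 m^2 sabins.
Room volume: 3840 m³.
T = 0.161 V/A = 0.161·3840/318.663 = 1.94 s.

1.94 sec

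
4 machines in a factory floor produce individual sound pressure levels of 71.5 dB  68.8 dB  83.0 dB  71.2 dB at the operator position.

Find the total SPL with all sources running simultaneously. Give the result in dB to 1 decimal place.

Converting to relative power and adding: 10^(71.5/10) + 10^(68.8/10) + 10^(83.0/10) + 10^(71.2/10) = 2.344e+08.
Combined level = 10 log₁₀(2.344e+08) = 83.7 dB.

83.7 dB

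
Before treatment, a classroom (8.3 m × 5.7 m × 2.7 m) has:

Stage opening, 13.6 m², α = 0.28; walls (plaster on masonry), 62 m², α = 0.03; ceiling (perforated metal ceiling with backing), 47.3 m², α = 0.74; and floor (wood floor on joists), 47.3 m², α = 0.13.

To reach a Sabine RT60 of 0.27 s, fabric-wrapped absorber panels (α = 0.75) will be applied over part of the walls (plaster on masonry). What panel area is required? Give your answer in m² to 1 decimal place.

Summing Sᵢαᵢ: 3.808 + 1.860 + 35.002 + 6.149 → A₁ = 46.819 sabins.
Required A₂ = 0.161·127.737/0.27 = 76.169 sabins.
ΔA needed = 76.169 − 46.819 = 29.350 sabins.
Each m² of panel replacing the walls (plaster on masonry) adds (0.75 − 0.03) = 0.72 sabins.
Panel area = 29.350 / 0.72 = 40.8 m².

40.8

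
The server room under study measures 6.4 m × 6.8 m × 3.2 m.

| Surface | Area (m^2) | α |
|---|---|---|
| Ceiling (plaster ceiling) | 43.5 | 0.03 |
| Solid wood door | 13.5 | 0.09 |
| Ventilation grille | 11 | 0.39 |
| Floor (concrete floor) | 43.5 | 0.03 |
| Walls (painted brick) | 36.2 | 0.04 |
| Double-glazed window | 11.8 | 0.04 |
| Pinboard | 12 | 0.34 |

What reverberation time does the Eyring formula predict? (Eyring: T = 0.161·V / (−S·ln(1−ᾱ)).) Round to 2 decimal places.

1.52 s

S = Σ Sᵢ = 171.5 m^2.
Absorption A = 43.5·0.03 + 13.5·0.09 + 11·0.39 + 43.5·0.03 + 36.2·0.04 + 11.8·0.04 + 12·0.34 = 14.115 sabins.
ᾱ = 14.115 / 171.5 = 0.0823.
−S·ln(1−ᾱ) = −171.5 × ln(1 − 0.0823) = 14.729.
V = 6.4 × 6.8 × 3.2 = 139.264 m³.
T = 0.161·V/[−S·ln(1−ᾱ)] = 0.161·139.264/14.729 = 1.52 s.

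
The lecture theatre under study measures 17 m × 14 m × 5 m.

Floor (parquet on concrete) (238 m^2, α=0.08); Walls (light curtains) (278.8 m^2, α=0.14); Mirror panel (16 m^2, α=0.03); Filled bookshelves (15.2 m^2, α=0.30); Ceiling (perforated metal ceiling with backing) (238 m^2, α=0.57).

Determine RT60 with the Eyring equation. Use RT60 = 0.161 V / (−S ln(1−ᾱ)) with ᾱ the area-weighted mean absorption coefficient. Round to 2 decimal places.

0.84 sec

S = Σ Sᵢ = 786.0 m^2.
Absorption A = 238·0.08 + 278.8·0.14 + 16·0.03 + 15.2·0.30 + 238·0.57 = 198.772 sabins.
ᾱ = 198.772 / 786.0 = 0.2529.
Eyring denominator: −S ln(1−ᾱ) = 229.163.
V = 17 × 14 × 5 = 1190 m³.
T = 0.161·V/[−S·ln(1−ᾱ)] = 0.161·1190/229.163 = 0.84 s.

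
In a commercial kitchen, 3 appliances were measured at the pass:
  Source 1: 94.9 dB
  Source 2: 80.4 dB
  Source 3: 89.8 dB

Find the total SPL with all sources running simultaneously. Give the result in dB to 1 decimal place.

Σ 10^(Lᵢ/10) = 4.155e+09.
L_total = 10·log₁₀(4.155e+09) = 96.2 dB.

96.2 dB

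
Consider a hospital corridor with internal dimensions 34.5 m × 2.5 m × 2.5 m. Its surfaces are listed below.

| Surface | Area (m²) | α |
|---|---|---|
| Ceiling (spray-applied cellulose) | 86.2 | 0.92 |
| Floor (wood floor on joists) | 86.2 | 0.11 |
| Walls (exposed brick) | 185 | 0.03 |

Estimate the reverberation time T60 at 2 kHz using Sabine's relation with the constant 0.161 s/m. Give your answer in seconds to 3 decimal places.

0.368 s

Total absorption A = 86.2·0.92 + 86.2·0.11 + 185·0.03
  = 79.304 + 9.482 + 5.550 = 94.336 m² sabins.
V = 34.5·2.5·2.5 = 215.625 m³.
RT60 = 0.161 · V / A = 0.161 × 215.625 / 94.336 = 0.368 s.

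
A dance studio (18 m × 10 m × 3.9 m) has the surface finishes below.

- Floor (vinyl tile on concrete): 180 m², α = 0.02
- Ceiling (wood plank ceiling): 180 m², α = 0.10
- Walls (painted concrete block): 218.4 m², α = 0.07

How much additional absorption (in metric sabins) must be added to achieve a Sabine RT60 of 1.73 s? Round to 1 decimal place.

28.4 sabins

Summing Sᵢαᵢ: 3.600 + 18.000 + 15.288 → A₁ = 36.888 sabins.
Target A₂ = 0.161·702/1.73 = 65.331 sabins (V = 702 m³).
Shortfall: 65.331 − 36.888 = 28.4 sabins.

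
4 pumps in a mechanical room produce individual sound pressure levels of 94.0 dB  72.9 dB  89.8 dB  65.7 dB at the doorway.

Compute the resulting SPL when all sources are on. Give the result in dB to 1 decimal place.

Converting to relative power and adding: 10^(94.0/10) + 10^(72.9/10) + 10^(89.8/10) + 10^(65.7/10) = 3.49e+09.
Combined level = 10 log₁₀(3.49e+09) = 95.4 dB.

95.4 dB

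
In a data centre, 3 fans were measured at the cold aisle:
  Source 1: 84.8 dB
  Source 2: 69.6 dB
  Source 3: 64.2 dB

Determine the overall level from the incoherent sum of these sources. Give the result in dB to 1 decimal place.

Sum in the linear (power) domain: Σ 10^(Lᵢ/10) = 10^(84.8/10) + 10^(69.6/10) + 10^(64.2/10) = 3.137e+08.
Combined level = 10 log₁₀(3.137e+08) = 85.0 dB.

85.0 dB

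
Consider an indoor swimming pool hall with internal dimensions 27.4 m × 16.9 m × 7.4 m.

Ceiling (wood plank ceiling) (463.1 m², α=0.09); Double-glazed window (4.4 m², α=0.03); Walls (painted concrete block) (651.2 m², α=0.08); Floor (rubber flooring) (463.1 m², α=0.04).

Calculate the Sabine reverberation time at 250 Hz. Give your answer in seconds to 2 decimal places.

Summing Sᵢαᵢ: 41.679 + 0.132 + 52.096 + 18.524 → A = 112.431 sabins.
Volume V = 27.4 × 16.9 × 7.4 = 3426.644 m³.
T = 0.161 V/A = 0.161·3426.644/112.431 = 4.91 s.

4.91 s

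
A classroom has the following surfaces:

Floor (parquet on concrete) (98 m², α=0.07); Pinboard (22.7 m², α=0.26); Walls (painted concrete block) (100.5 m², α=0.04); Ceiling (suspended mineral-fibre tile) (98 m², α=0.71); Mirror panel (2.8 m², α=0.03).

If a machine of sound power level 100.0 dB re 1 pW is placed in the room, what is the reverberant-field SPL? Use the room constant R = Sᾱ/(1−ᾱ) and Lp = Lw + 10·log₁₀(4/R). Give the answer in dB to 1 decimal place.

A = 86.446 sabins; S = 322.0 m².
ᾱ = 0.2685, so room constant R = A/(1−ᾱ) = 118.176 m².
Lp = 100.0 + 10·log₁₀(4/118.176) = 100.0 + (-14.70) = 85.3 dB.

85.3 dB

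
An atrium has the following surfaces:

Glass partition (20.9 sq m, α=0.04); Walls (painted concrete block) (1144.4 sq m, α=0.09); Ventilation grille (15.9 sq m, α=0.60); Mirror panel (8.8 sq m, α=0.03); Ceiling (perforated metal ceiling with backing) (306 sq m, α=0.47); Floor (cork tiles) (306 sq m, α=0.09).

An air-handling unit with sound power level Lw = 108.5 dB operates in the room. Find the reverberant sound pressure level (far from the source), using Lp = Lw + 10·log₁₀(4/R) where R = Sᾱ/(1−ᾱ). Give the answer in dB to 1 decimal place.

89.2 dB

A = 284.996 sabins; S = 1802.0 sq m.
ᾱ = 284.996/1802.0 = 0.1582; R = Sᾱ/(1−ᾱ) = 284.996/(1−0.1582) = 338.555 sq m.
Lp = 108.5 + 10·log₁₀(4/338.555) = 108.5 + (-19.28) = 89.2 dB.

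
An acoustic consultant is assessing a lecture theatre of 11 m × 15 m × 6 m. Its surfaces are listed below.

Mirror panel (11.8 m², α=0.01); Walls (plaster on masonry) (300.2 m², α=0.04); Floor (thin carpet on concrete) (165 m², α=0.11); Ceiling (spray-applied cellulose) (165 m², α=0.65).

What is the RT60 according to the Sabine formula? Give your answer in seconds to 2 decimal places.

1.16 s

Equivalent absorption area: A = 11.8×0.01 + 300.2×0.04 + 165×0.11 + 165×0.65 = 137.526 m².
V = 11·15·6 = 990 m³.
Sabine: RT60 = 0.161 × 990 / 137.526 = 1.16 s.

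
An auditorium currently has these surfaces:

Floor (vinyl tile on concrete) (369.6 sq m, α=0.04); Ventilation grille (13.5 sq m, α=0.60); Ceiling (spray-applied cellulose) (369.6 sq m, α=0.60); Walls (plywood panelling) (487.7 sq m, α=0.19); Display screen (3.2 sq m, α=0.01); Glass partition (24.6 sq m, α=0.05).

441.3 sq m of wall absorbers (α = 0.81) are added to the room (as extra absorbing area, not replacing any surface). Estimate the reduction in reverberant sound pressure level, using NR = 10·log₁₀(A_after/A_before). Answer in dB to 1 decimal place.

Total absorption A_before = 369.6*0.04 + 13.5*0.60 + 369.6*0.60 + 487.7*0.19 + 3.2*0.01 + 24.6*0.05
  = 14.784 + 8.100 + 221.760 + 92.663 + 0.032 + 1.230 = 338.569 sq m sabins.
Treatment contributes 441.3·0.81 = 357.453 sabins.
A_after = 338.569 + 357.453 = 696.022 sabins.
NR = 10·log₁₀(696.022/338.569) = 3.1 dB.

3.1 dB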